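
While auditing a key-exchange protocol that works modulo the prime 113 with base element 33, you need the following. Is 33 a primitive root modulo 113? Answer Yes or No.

φ(113) = 113 − 1 = 112 = 2^4 · 7.
It suffices to check that the order of 33 is not a proper divisor of 112: compute 33^(112/q) for q ∈ {2, 7}.
33^56 ≡ 112 (mod 113)  [q = 2: ≢ 1 ✓]
33^16 ≡ 109 (mod 113)  [q = 7: ≢ 1 ✓]
All checks pass, so 33 has order 112 and is a primitive root modulo 113.

Yes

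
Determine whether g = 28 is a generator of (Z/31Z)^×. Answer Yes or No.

No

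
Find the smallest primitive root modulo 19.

2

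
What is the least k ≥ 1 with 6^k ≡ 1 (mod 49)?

ord(6) | φ(49) = φ(7^2) = 7·(7−1) = 42 = 2 · 3 · 7.
Divisors of 42: 1, 2, 3, 6, 7, 14, 21, 42.
Check 6^d mod 49 for each divisor in increasing order:
6^1 ≡ 6 (mod 49)
6^2 ≡ 36 (mod 49)
6^3 ≡ 20 (mod 49)
6^6 ≡ 8 (mod 49)
6^7 ≡ 48 (mod 49)
6^14 ≡ 1 (mod 49) ✓
The smallest such exponent is 14, so the order of 6 is 14.

14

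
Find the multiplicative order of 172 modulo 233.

232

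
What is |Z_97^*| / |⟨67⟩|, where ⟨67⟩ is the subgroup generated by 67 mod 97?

3

The order of 67 must divide φ(97) = 97 − 1 = 96 = 2^5 · 3.
Divisors of 96: 1, 2, 3, 4, 6, 8, 12, 16, 24, 32, 48, 96.
Evaluate successive powers at the divisors of 96:
67^1 ≡ 67 (mod 97)
67^2 ≡ 27 (mod 97)
67^3 ≡ 63 (mod 97)
67^4 ≡ 50 (mod 97)
67^6 ≡ 89 (mod 97)
67^8 ≡ 75 (mod 97)
67^12 ≡ 64 (mod 97)
67^16 ≡ 96 (mod 97)
67^24 ≡ 22 (mod 97)
67^32 ≡ 1 (mod 97) ✓
The order of 67 is 32, so the subgroup it generates has 32 elements.
Index = |(Z/97Z)^×| / |⟨67⟩| = 96 / 32 = 3.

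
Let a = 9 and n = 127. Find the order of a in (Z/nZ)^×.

63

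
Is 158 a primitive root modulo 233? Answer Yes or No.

Yes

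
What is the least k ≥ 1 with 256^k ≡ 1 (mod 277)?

23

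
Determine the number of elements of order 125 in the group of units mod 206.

φ(206) = φ(2)·φ(103) = 1·102 = 102 = 2 · 3 · 17.
(Z/206Z)^× is cyclic (|G| = 102); a cyclic group of order m has exactly φ(d) elements of each order d | m, and none otherwise.
125 does not divide 102, so no element of (Z/206Z)^× has order 125.

0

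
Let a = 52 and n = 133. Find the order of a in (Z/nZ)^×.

18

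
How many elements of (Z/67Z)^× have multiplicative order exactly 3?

2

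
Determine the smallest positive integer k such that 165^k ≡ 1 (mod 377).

21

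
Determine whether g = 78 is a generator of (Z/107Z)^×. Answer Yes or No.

Yes

φ(107) = 107 − 1 = 106 = 2 · 53.
It suffices to check that the order of 78 is not a proper divisor of 106: compute 78^(106/q) for q ∈ {2, 53}.
78^53 ≡ 106 (mod 107)  [q = 2: ≢ 1 ✓]
78^2 ≡ 92 (mod 107)  [q = 53: ≢ 1 ✓]
None equal 1, so ord_107(78) = 106: 78 is a primitive root.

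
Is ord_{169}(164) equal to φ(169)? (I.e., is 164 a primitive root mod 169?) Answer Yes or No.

φ(169) = φ(13^2) = 13·(13−1) = 156 = 2^2 · 3 · 13.
164 is a primitive root mod 169 iff 164^(φ(169)/q) ≢ 1 for every prime q | φ(169), i.e. q ∈ {2, 3, 13}.
164^78 ≡ 168 (mod 169)  [q = 2: ≢ 1 ✓]
164^52 ≡ 1 (mod 169)  [q = 3: ≡ 1 ✗]
164^12 ≡ 14 (mod 169)  [q = 13: ≢ 1 ✓]
The check at q = 3 fails, so 164 generates a proper subgroup.

No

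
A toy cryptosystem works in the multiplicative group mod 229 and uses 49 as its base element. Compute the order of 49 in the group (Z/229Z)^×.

Since 49 ∈ (Z/229Z)^×, its order divides φ(229) = 229 − 1 = 228 = 2^2 · 3 · 19.
Divisors of 228: 1, 2, 3, 4, 6, 12, 19, 38, 57, 76, 114, 228.
Compute 49^d (mod 229) for the divisors d until we hit 1:
49^1 ≡ 49 (mod 229)
49^2 ≡ 111 (mod 229)
49^3 ≡ 172 (mod 229)
49^4 ≡ 184 (mod 229)
49^6 ≡ 43 (mod 229)
49^12 ≡ 17 (mod 229)
49^19 ≡ 95 (mod 229)
49^38 ≡ 94 (mod 229)
49^57 ≡ 228 (mod 229)
49^76 ≡ 134 (mod 229)
49^114 ≡ 1 (mod 229) ✓
Hence ord(49) = 114.

114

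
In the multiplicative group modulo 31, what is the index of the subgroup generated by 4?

6

Since 4 ∈ (Z/31Z)^×, its order divides φ(31) = 31 − 1 = 30 = 2 · 3 · 5.
Divisors of 30: 1, 2, 3, 5, 6, 10, 15, 30.
Check 4^d mod 31 for each divisor in increasing order:
4^1 ≡ 4 (mod 31)
4^2 ≡ 16 (mod 31)
4^3 ≡ 2 (mod 31)
4^5 ≡ 1 (mod 31) ✓
Thus |⟨4⟩| = ord(4) = 5.
The index is φ(31) / ord(4) = 30 / 5 = 6.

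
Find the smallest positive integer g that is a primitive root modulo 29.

φ(29) = 29 − 1 = 28 = 2^2 · 7.
Test candidates g = 2, 3, … against the prime factors q ∈ {2, 7} of φ(29): g is a generator iff g^(28/q) ≢ 1 for every such q.
g = 2: 2^14 ≡ 28; 2^4 ≡ 16 — none is 1, so 2 is a primitive root.
Hence the least primitive root of 29 is 2.

2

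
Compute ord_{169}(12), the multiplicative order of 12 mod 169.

Since 12 ∈ (Z/169Z)^×, its order divides φ(169) = φ(13^2) = 13·(13−1) = 156 = 2^2 · 3 · 13.
Divisors of 156: 1, 2, 3, 4, 6, 12, 13, 26, 39, 52, 78, 156.
Test each divisor d:
12^1 ≡ 12
12^2 ≡ 144
12^3 ≡ 38
12^4 ≡ 118
12^6 ≡ 92
12^12 ≡ 14
12^13 ≡ 168
12^26 ≡ 1
Hence ord(12) = 26.

26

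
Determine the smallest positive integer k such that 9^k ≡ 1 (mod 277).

69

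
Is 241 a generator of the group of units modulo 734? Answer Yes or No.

Yes

φ(734) = φ(2)·φ(367) = 1·366 = 366 = 2 · 3 · 61.
241 is a primitive root mod 734 iff 241^(φ(734)/q) ≢ 1 for every prime q | φ(734), i.e. q ∈ {2, 3, 61}.
241^183 ≡ 733 (mod 734)  [q = 2: ≢ 1 ✓]
241^122 ≡ 283 (mod 734)  [q = 3: ≢ 1 ✓]
241^6 ≡ 63 (mod 734)  [q = 61: ≢ 1 ✓]
None equal 1, so ord_734(241) = 366: 241 is a primitive root.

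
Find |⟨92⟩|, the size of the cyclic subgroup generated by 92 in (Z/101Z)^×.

ord(92) | φ(101) = 101 − 1 = 100 = 2^2 · 5^2.
Divisors of 100: 1, 2, 4, 5, 10, 20, 25, 50, 100.
Compute 92^d (mod 101) for the divisors d until we hit 1:
92^1 ≡ 92
92^2 ≡ 81
92^4 ≡ 97
92^5 ≡ 36
92^10 ≡ 84
92^20 ≡ 87
92^25 ≡ 1
Hence ord(92) = 25.

25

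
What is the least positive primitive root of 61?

2

φ(61) = 61 − 1 = 60 = 2^2 · 3 · 5.
g is a primitive root iff g^(60/q) ≢ 1 (mod 61) for each prime q ∈ {2, 3, 5}.
g = 2: 2^30 ≡ 60; 2^20 ≡ 47; 2^12 ≡ 9 — none is 1, so 2 is a primitive root.
So 2 is the smallest generator of (Z/61Z)^×.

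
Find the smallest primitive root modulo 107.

2

φ(107) = 107 − 1 = 106 = 2 · 53.
Test candidates g = 2, 3, … against the prime factors q ∈ {2, 53} of φ(107): g is a generator iff g^(106/q) ≢ 1 for every such q.
g = 2: 2^53 ≡ 106; 2^2 ≡ 4 — none is 1, so 2 is a primitive root.
So 2 is the smallest generator of (Z/107Z)^×.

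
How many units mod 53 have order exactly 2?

φ(53) = 53 − 1 = 52 = 2^2 · 13.
In a cyclic group of order 52, there are φ(d) elements of order d for each divisor d of 52, and zero for non-divisors.
2 | 52, and φ(2) = 2 − 1 = 1.

1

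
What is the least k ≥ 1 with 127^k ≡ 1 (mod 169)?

78

By Lagrange's theorem, ord_169(127) divides φ(169) = φ(13^2) = 13·(13−1) = 156 = 2^2 · 3 · 13.
Divisors of 156: 1, 2, 3, 4, 6, 12, 13, 26, 39, 52, 78, 156.
Check 127^d mod 169 for each divisor in increasing order:
127^1 ≡ 127
127^2 ≡ 74
127^3 ≡ 103
127^4 ≡ 68
127^6 ≡ 131
127^12 ≡ 92
127^13 ≡ 23
127^26 ≡ 22
127^39 ≡ 168
127^52 ≡ 146
127^78 ≡ 1
The smallest such exponent is 78, so the order of 127 is 78.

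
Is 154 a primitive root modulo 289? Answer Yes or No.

No

φ(289) = φ(17^2) = 17·(17−1) = 272 = 2^4 · 17.
It suffices to check that the order of 154 is not a proper divisor of 272: compute 154^(272/q) for q ∈ {2, 17}.
154^136 ≡ 1 (mod 289)  [q = 2: ≡ 1 ✗]
154^16 ≡ 137 (mod 289)  [q = 17: ≢ 1 ✓]
154^136 ≡ 1 shows ord(154) | 136, strictly less than φ(289); not a primitive root.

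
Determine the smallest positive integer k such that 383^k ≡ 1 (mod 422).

105

The order of 383 must divide φ(422) = φ(2)·φ(211) = 1·210 = 210 = 2 · 3 · 5 · 7.
Divisors of 210: 1, 2, 3, 5, 6, 7, 10, 14, 15, 21, 30, 35, 42, 70, 105, 210.
Compute 383^d (mod 422) for the divisors d until we hit 1:
383^1 ≡ 383 (mod 422)
383^2 ≡ 255 (mod 422)
383^3 ≡ 183 (mod 422)
383^5 ≡ 245 (mod 422)
383^6 ≡ 151 (mod 422)
383^7 ≡ 19 (mod 422)
383^10 ≡ 101 (mod 422)
383^14 ≡ 361 (mod 422)
383^15 ≡ 269 (mod 422)
383^21 ≡ 107 (mod 422)
383^30 ≡ 199 (mod 422)
383^35 ≡ 225 (mod 422)
383^42 ≡ 55 (mod 422)
383^70 ≡ 407 (mod 422)
383^105 ≡ 1 (mod 422) ✓
The smallest such exponent is 105, so the order of 383 is 105.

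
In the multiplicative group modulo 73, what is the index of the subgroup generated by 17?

3

By Lagrange's theorem, ord_73(17) divides φ(73) = 73 − 1 = 72 = 2^3 · 3^2.
Divisors of 72: 1, 2, 3, 4, 6, 8, 9, 12, 18, 24, 36, 72.
Test each divisor d:
17^1 ≡ 17
17^2 ≡ 70
17^3 ≡ 22
17^4 ≡ 9
17^6 ≡ 46
17^8 ≡ 8
17^9 ≡ 63
17^12 ≡ 72
17^18 ≡ 27
17^24 ≡ 1
The order of 17 is 24, so the subgroup it generates has 24 elements.
The index is φ(73) / ord(17) = 72 / 24 = 3.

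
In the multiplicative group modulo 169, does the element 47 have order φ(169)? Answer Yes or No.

φ(169) = φ(13^2) = 13·(13−1) = 156 = 2^2 · 3 · 13.
It suffices to check that the order of 47 is not a proper divisor of 156: compute 47^(156/q) for q ∈ {2, 3, 13}.
47^78 ≡ 168 (mod 169)  [q = 2: ≢ 1 ✓]
47^52 ≡ 1 (mod 169)  [q = 3: ≡ 1 ✗]
47^12 ≡ 92 (mod 169)  [q = 13: ≢ 1 ✓]
Since 47^52 ≡ 1, the order of 47 divides 52 < 156, so 47 is not a primitive root.

No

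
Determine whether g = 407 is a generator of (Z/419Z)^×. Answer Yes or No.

Yes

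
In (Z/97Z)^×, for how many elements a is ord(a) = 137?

φ(97) = 97 − 1 = 96 = 2^5 · 3.
Since (Z/97Z)^× is cyclic of order 96, the number of elements of order d is φ(d) when d | 96 and 0 otherwise.
Since 137 ∤ 96, the count is 0.

0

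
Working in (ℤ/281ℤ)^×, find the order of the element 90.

5

ord(90) | φ(281) = 281 − 1 = 280 = 2^3 · 5 · 7.
Divisors of 280: 1, 2, 4, 5, 7, 8, 10, 14, 20, 28, 35, 40, 56, 70, 140, 280.
Evaluate successive powers at the divisors of 280:
90^1 ≡ 90 (mod 281)
90^2 ≡ 232 (mod 281)
90^4 ≡ 153 (mod 281)
90^5 ≡ 1 (mod 281) ✓
Hence ord(90) = 5.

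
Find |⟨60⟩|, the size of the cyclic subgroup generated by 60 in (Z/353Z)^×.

16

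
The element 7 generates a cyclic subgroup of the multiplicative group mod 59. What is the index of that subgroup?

2

By Lagrange's theorem, ord_59(7) divides φ(59) = 59 − 1 = 58 = 2 · 29.
Divisors of 58: 1, 2, 29, 58.
Evaluate successive powers at the divisors of 58:
7^1 ≡ 7 (mod 59)
7^2 ≡ 49 (mod 59)
7^29 ≡ 1 (mod 59) ✓
Thus |⟨7⟩| = ord(7) = 29.
The index is φ(59) / ord(7) = 58 / 29 = 2.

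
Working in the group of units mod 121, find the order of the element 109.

The order of 109 must divide φ(121) = φ(11^2) = 11·(11−1) = 110 = 2 · 5 · 11.
Divisors of 110: 1, 2, 5, 10, 11, 22, 55, 110.
Check 109^d mod 121 for each divisor in increasing order:
109^1 ≡ 109 (mod 121)
109^2 ≡ 23 (mod 121)
109^5 ≡ 65 (mod 121)
109^10 ≡ 111 (mod 121)
109^11 ≡ 120 (mod 121)
109^22 ≡ 1 (mod 121) ✓
The smallest such exponent is 22, so the order of 109 is 22.

22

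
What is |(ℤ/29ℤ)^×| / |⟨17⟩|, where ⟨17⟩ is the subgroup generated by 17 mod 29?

7

By Lagrange's theorem, ord_29(17) divides φ(29) = 29 − 1 = 28 = 2^2 · 7.
Divisors of 28: 1, 2, 4, 7, 14, 28.
Evaluate successive powers at the divisors of 28:
17^1 ≡ 17 (mod 29)
17^2 ≡ 28 (mod 29)
17^4 ≡ 1 (mod 29) ✓
So ord_29(17) = 4, hence |⟨17⟩| = 4.
[(Z/29Z)^× : ⟨17⟩] = 28/4 = 7.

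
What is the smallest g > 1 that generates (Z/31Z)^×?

3

φ(31) = 31 − 1 = 30 = 2 · 3 · 5.
g is a primitive root iff g^(30/q) ≢ 1 (mod 31) for each prime q ∈ {2, 3, 5}.
g = 2: 2^15 ≡ 1 — hits 1, so not a primitive root.
g = 3: 3^15 ≡ 30; 3^10 ≡ 25; 3^6 ≡ 16 — none is 1, so 3 is a primitive root.
The smallest primitive root modulo 31 is 3.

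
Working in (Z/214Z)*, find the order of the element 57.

Since 57 ∈ (Z/214Z)^×, its order divides φ(214) = φ(2)·φ(107) = 1·106 = 106 = 2 · 53.
Divisors of 106: 1, 2, 53, 106.
Evaluate successive powers at the divisors of 106:
57^1 ≡ 57 (mod 214)
57^2 ≡ 39 (mod 214)
57^53 ≡ 1 (mod 214) ✓
So ord_214(57) = 53.

53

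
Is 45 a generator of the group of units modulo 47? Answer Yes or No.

Yes

φ(47) = 47 − 1 = 46 = 2 · 23.
Test 45^(46/q) mod 47 for each prime factor q of 46:
45^23 ≡ 46 (mod 47)  [q = 2: ≢ 1 ✓]
45^2 ≡ 4 (mod 47)  [q = 23: ≢ 1 ✓]
None equal 1, so ord_47(45) = 46: 45 is a primitive root.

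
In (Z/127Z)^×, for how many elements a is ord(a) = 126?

36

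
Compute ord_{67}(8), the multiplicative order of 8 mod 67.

22

ord(8) | φ(67) = 67 − 1 = 66 = 2 · 3 · 11.
Divisors of 66: 1, 2, 3, 6, 11, 22, 33, 66.
Test each divisor d:
8^1 ≡ 8
8^2 ≡ 64
8^3 ≡ 43
8^6 ≡ 40
8^11 ≡ 66
8^22 ≡ 1
So ord_67(8) = 22.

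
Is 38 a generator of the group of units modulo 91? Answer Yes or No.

No

91 = 7 · 13 is a product of two distinct odd primes, so (Z/91Z)^× ≅ (Z/7Z)^× × (Z/13Z)^× is not cyclic.
No primitive root modulo 91 exists; in particular 38 is not one.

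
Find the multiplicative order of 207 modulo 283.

47

The order of 207 must divide φ(283) = 283 − 1 = 282 = 2 · 3 · 47.
Divisors of 282: 1, 2, 3, 6, 47, 94, 141, 282.
Test each divisor d:
207^1 ≡ 207 (mod 283)
207^2 ≡ 116 (mod 283)
207^3 ≡ 240 (mod 283)
207^6 ≡ 151 (mod 283)
207^47 ≡ 1 (mod 283) ✓
Therefore the multiplicative order of 207 modulo 283 is 47.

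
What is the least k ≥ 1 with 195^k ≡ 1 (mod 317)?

316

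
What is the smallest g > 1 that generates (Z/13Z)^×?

φ(13) = 13 − 1 = 12 = 2^2 · 3.
g is a primitive root iff g^(12/q) ≢ 1 (mod 13) for each prime q ∈ {2, 3}.
g = 2: 2^6 ≡ 12; 2^4 ≡ 3 — none is 1, so 2 is a primitive root.
The smallest primitive root modulo 13 is 2.

2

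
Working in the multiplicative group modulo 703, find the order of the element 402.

ord(402) | φ(703) = φ(19·37) = (19−1)·(37−1) = 18·36 = 648 = 2^3 · 3^4.
Divisors of 648: 1, 2, 3, 4, 6, 8, 9, 12, 18, 24, 27, 36, 54, 72, 81, 108, 162, 216, 324, 648.
Check 402^d mod 703 for each divisor in increasing order:
402^1 ≡ 402 (mod 703)
402^2 ≡ 617 (mod 703)
402^3 ≡ 578 (mod 703)
402^4 ≡ 366 (mod 703)
402^6 ≡ 159 (mod 703)
402^8 ≡ 386 (mod 703)
402^9 ≡ 512 (mod 703)
402^12 ≡ 676 (mod 703)
402^18 ≡ 628 (mod 703)
402^24 ≡ 26 (mod 703)
402^27 ≡ 265 (mod 703)
402^36 ≡ 1 (mod 703) ✓
Therefore the multiplicative order of 402 modulo 703 is 36.

36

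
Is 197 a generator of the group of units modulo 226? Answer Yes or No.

Yes

φ(226) = φ(2)·φ(113) = 1·112 = 112 = 2^4 · 7.
An element g generates (Z/226Z)^× iff g^(112/q) ≢ 1 (mod 226) for each prime q ∈ {2, 7}.
197^56 ≡ 225 (mod 226)  [q = 2: ≢ 1 ✓]
197^16 ≡ 109 (mod 226)  [q = 7: ≢ 1 ✓]
None equal 1, so ord_226(197) = 112: 197 is a primitive root.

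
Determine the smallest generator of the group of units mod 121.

2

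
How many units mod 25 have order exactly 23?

φ(25) = φ(5^2) = 5·(5−1) = 20 = 2^2 · 5.
Since (Z/25Z)^× is cyclic of order 20, the number of elements of order d is φ(d) when d | 20 and 0 otherwise.
Here 20 is not a multiple of 23, so there are no elements of order 23.

0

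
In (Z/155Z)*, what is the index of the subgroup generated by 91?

12

The order of 91 must divide φ(155) = φ(5·31) = (5−1)·(31−1) = 4·30 = 120 = 2^3 · 3 · 5.
Divisors of 120: 1, 2, 3, 4, 5, 6, 8, 10, 12, 15, 20, 24, 30, 40, 60, 120.
Check 91^d mod 155 for each divisor in increasing order:
91^1 ≡ 91 (mod 155)
91^2 ≡ 66 (mod 155)
91^3 ≡ 116 (mod 155)
91^4 ≡ 16 (mod 155)
91^5 ≡ 61 (mod 155)
91^6 ≡ 126 (mod 155)
91^8 ≡ 101 (mod 155)
91^10 ≡ 1 (mod 155) ✓
Thus |⟨91⟩| = ord(91) = 10.
The index is φ(155) / ord(91) = 120 / 10 = 12.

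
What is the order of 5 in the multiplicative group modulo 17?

16

Since 5 ∈ (Z/17Z)^×, its order divides φ(17) = 17 − 1 = 16 = 2^4.
Divisors of 16: 1, 2, 4, 8, 16.
Evaluate successive powers at the divisors of 16:
5^1 ≡ 5 (mod 17)
5^2 ≡ 8 (mod 17)
5^4 ≡ 13 (mod 17)
5^8 ≡ 16 (mod 17)
5^16 ≡ 1 (mod 17) ✓
The smallest such exponent is 16, so the order of 5 is 16.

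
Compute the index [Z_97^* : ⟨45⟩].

3

Since 45 ∈ (Z/97Z)^×, its order divides φ(97) = 97 − 1 = 96 = 2^5 · 3.
Divisors of 96: 1, 2, 3, 4, 6, 8, 12, 16, 24, 32, 48, 96.
Compute 45^d (mod 97) for the divisors d until we hit 1:
45^1 ≡ 45
45^2 ≡ 85
45^3 ≡ 42
45^4 ≡ 47
45^6 ≡ 18
45^8 ≡ 75
45^12 ≡ 33
45^16 ≡ 96
45^24 ≡ 22
45^32 ≡ 1
So ord_97(45) = 32, hence |⟨45⟩| = 32.
[(Z/97Z)^× : ⟨45⟩] = 96/32 = 3.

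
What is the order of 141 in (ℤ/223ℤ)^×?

74

ord(141) | φ(223) = 223 − 1 = 222 = 2 · 3 · 37.
Divisors of 222: 1, 2, 3, 6, 37, 74, 111, 222.
Evaluate successive powers at the divisors of 222:
141^1 ≡ 141 (mod 223)
141^2 ≡ 34 (mod 223)
141^3 ≡ 111 (mod 223)
141^6 ≡ 56 (mod 223)
141^37 ≡ 222 (mod 223)
141^74 ≡ 1 (mod 223) ✓
The smallest such exponent is 74, so the order of 141 is 74.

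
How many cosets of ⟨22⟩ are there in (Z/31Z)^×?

Since 22 ∈ (Z/31Z)^×, its order divides φ(31) = 31 − 1 = 30 = 2 · 3 · 5.
Divisors of 30: 1, 2, 3, 5, 6, 10, 15, 30.
Evaluate successive powers at the divisors of 30:
22^1 ≡ 22 (mod 31)
22^2 ≡ 19 (mod 31)
22^3 ≡ 15 (mod 31)
22^5 ≡ 6 (mod 31)
22^6 ≡ 8 (mod 31)
22^10 ≡ 5 (mod 31)
22^15 ≡ 30 (mod 31)
22^30 ≡ 1 (mod 31) ✓
The order of 22 is 30, so the subgroup it generates has 30 elements.
[(Z/31Z)^× : ⟨22⟩] = 30/30 = 1.

1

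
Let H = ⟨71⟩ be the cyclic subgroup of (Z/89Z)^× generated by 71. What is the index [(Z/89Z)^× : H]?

2

The order of 71 must divide φ(89) = 89 − 1 = 88 = 2^3 · 11.
Divisors of 88: 1, 2, 4, 8, 11, 22, 44, 88.
Compute 71^d (mod 89) for the divisors d until we hit 1:
71^1 ≡ 71 (mod 89)
71^2 ≡ 57 (mod 89)
71^4 ≡ 45 (mod 89)
71^8 ≡ 67 (mod 89)
71^11 ≡ 55 (mod 89)
71^22 ≡ 88 (mod 89)
71^44 ≡ 1 (mod 89) ✓
The order of 71 is 44, so the subgroup it generates has 44 elements.
Index = |(Z/89Z)^×| / |⟨71⟩| = 88 / 44 = 2.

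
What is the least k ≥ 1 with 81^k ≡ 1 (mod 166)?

41

By Lagrange's theorem, ord_166(81) divides φ(166) = φ(2)·φ(83) = 1·82 = 82 = 2 · 41.
Divisors of 82: 1, 2, 41, 82.
Check 81^d mod 166 for each divisor in increasing order:
81^1 ≡ 81 (mod 166)
81^2 ≡ 87 (mod 166)
81^41 ≡ 1 (mod 166) ✓
So ord_166(81) = 41.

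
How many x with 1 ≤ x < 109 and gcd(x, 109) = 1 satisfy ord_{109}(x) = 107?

0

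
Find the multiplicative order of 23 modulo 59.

By Lagrange's theorem, ord_59(23) divides φ(59) = 59 − 1 = 58 = 2 · 29.
Divisors of 58: 1, 2, 29, 58.
Check 23^d mod 59 for each divisor in increasing order:
23^1 ≡ 23
23^2 ≡ 57
23^29 ≡ 58
23^58 ≡ 1
The smallest such exponent is 58, so the order of 23 is 58.

58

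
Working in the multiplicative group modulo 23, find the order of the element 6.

ord(6) | φ(23) = 23 − 1 = 22 = 2 · 11.
Divisors of 22: 1, 2, 11, 22.
Evaluate successive powers at the divisors of 22:
6^1 ≡ 6
6^2 ≡ 13
6^11 ≡ 1
The smallest such exponent is 11, so the order of 6 is 11.

11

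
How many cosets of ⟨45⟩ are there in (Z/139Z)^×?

The order of 45 must divide φ(139) = 139 − 1 = 138 = 2 · 3 · 23.
Divisors of 138: 1, 2, 3, 6, 23, 46, 69, 138.
Compute 45^d (mod 139) for the divisors d until we hit 1:
45^1 ≡ 45
45^2 ≡ 79
45^3 ≡ 80
45^6 ≡ 6
45^23 ≡ 1
So ord_139(45) = 23, hence |⟨45⟩| = 23.
[(Z/139Z)^× : ⟨45⟩] = 138/23 = 6.

6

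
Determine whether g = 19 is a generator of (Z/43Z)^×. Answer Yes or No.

φ(43) = 43 − 1 = 42 = 2 · 3 · 7.
19 is a primitive root mod 43 iff 19^(φ(43)/q) ≢ 1 for every prime q | φ(43), i.e. q ∈ {2, 3, 7}.
19^21 ≡ 42 (mod 43)  [q = 2: ≢ 1 ✓]
19^14 ≡ 36 (mod 43)  [q = 3: ≢ 1 ✓]
19^6 ≡ 11 (mod 43)  [q = 7: ≢ 1 ✓]
None equal 1, so ord_43(19) = 42: 19 is a primitive root.

Yes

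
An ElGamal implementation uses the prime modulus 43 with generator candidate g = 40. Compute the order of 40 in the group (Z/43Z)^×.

The order of 40 must divide φ(43) = 43 − 1 = 42 = 2 · 3 · 7.
Divisors of 42: 1, 2, 3, 6, 7, 14, 21, 42.
Test each divisor d:
40^1 ≡ 40 (mod 43)
40^2 ≡ 9 (mod 43)
40^3 ≡ 16 (mod 43)
40^6 ≡ 41 (mod 43)
40^7 ≡ 6 (mod 43)
40^14 ≡ 36 (mod 43)
40^21 ≡ 1 (mod 43) ✓
So ord_43(40) = 21.

21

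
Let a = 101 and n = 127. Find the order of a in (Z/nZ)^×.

By Lagrange's theorem, ord_127(101) divides φ(127) = 127 − 1 = 126 = 2 · 3^2 · 7.
Divisors of 126: 1, 2, 3, 6, 7, 9, 14, 18, 21, 42, 63, 126.
Check 101^d mod 127 for each divisor in increasing order:
101^1 ≡ 101
101^2 ≡ 41
101^3 ≡ 77
101^6 ≡ 87
101^7 ≡ 24
101^9 ≡ 95
101^14 ≡ 68
101^18 ≡ 8
101^21 ≡ 108
101^42 ≡ 107
101^63 ≡ 126
101^126 ≡ 1
Therefore the multiplicative order of 101 modulo 127 is 126.

126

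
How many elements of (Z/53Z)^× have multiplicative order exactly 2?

φ(53) = 53 − 1 = 52 = 2^2 · 13.
(Z/53Z)^× is cyclic (|G| = 52); a cyclic group of order m has exactly φ(d) elements of each order d | m, and none otherwise.
2 | 52, and φ(2) = 2 − 1 = 1.

1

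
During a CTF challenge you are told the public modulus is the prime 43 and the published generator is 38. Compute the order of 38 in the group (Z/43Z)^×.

By Lagrange's theorem, ord_43(38) divides φ(43) = 43 − 1 = 42 = 2 · 3 · 7.
Divisors of 42: 1, 2, 3, 6, 7, 14, 21, 42.
Compute 38^d (mod 43) for the divisors d until we hit 1:
38^1 ≡ 38 (mod 43)
38^2 ≡ 25 (mod 43)
38^3 ≡ 4 (mod 43)
38^6 ≡ 16 (mod 43)
38^7 ≡ 6 (mod 43)
38^14 ≡ 36 (mod 43)
38^21 ≡ 1 (mod 43) ✓
Therefore the multiplicative order of 38 modulo 43 is 21.

21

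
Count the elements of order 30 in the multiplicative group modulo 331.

8

φ(331) = 331 − 1 = 330 = 2 · 3 · 5 · 11.
(Z/331Z)^× is cyclic (|G| = 330); a cyclic group of order m has exactly φ(d) elements of each order d | m, and none otherwise.
30 = 2 · 3 · 5 divides 330, and φ(30) = 8.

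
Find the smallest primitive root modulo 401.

φ(401) = 401 − 1 = 400 = 2^4 · 5^2.
g is a primitive root iff g^(400/q) ≢ 1 (mod 401) for each prime q ∈ {2, 5}.
g = 2: 2^200 ≡ 1 — hits 1, so not a primitive root.
g = 3: 3^200 ≡ 400; 3^80 ≡ 72 — none is 1, so 3 is a primitive root.
The smallest primitive root modulo 401 is 3.

3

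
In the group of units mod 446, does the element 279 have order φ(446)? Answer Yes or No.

φ(446) = φ(2)·φ(223) = 1·222 = 222 = 2 · 3 · 37.
Test 279^(222/q) mod 446 for each prime factor q of 222:
279^111 ≡ 1 (mod 446)  [q = 2: ≡ 1 ✗]
279^74 ≡ 1 (mod 446)  [q = 3: ≡ 1 ✗]
279^6 ≡ 291 (mod 446)  [q = 37: ≢ 1 ✓]
The check at q = 2 fails, so 279 generates a proper subgroup.

No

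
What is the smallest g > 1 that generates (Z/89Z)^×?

φ(89) = 89 − 1 = 88 = 2^3 · 11.
g is a primitive root iff g^(88/q) ≢ 1 (mod 89) for each prime q ∈ {2, 11}.
g = 2: 2^44 ≡ 1 — hits 1, so not a primitive root.
g = 3: 3^44 ≡ 88; 3^8 ≡ 64 — none is 1, so 3 is a primitive root.
So 3 is the smallest generator of (Z/89Z)^×.

3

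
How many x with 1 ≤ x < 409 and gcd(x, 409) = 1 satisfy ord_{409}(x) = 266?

φ(409) = 409 − 1 = 408 = 2^3 · 3 · 17.
Since (Z/409Z)^× is cyclic of order 408, the number of elements of order d is φ(d) when d | 408 and 0 otherwise.
266 does not divide 408, so no element of (Z/409Z)^× has order 266.

0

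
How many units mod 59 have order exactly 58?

φ(59) = 59 − 1 = 58 = 2 · 29.
Since (Z/59Z)^× is cyclic of order 58, the number of elements of order d is φ(d) when d | 58 and 0 otherwise.
58 = 2 · 29 divides 58, and φ(58) = 28.

28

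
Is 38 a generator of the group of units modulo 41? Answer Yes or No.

No

φ(41) = 41 − 1 = 40 = 2^3 · 5.
An element g generates (Z/41Z)^× iff g^(40/q) ≢ 1 (mod 41) for each prime q ∈ {2, 5}.
38^20 ≡ 40 (mod 41)  [q = 2: ≢ 1 ✓]
38^8 ≡ 1 (mod 41)  [q = 5: ≡ 1 ✗]
Since 38^8 ≡ 1, the order of 38 divides 8 < 40, so 38 is not a primitive root.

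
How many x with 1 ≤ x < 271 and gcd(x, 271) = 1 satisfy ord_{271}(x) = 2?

1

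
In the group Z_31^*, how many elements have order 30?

8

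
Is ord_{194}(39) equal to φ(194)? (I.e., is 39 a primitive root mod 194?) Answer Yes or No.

φ(194) = φ(2)·φ(97) = 1·96 = 96 = 2^5 · 3.
It suffices to check that the order of 39 is not a proper divisor of 96: compute 39^(96/q) for q ∈ {2, 3}.
39^48 ≡ 193 (mod 194)  [q = 2: ≢ 1 ✓]
39^32 ≡ 61 (mod 194)  [q = 3: ≢ 1 ✓]
Every test exponent gives a nontrivial residue, hence 39 generates the full group.

Yes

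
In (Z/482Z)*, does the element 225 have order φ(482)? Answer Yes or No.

No

φ(482) = φ(2)·φ(241) = 1·240 = 240 = 2^4 · 3 · 5.
225 is a primitive root mod 482 iff 225^(φ(482)/q) ≢ 1 for every prime q | φ(482), i.e. q ∈ {2, 3, 5}.
225^120 ≡ 1 (mod 482)  [q = 2: ≡ 1 ✗]
225^80 ≡ 15 (mod 482)  [q = 3: ≢ 1 ✓]
225^48 ≡ 1 (mod 482)  [q = 5: ≡ 1 ✗]
Since 225^120 ≡ 1, the order of 225 divides 120 < 240, so 225 is not a primitive root.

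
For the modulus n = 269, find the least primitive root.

φ(269) = 269 − 1 = 268 = 2^2 · 67.
g is a primitive root iff g^(268/q) ≢ 1 (mod 269) for each prime q ∈ {2, 67}.
g = 2: 2^134 ≡ 268; 2^4 ≡ 16 — none is 1, so 2 is a primitive root.
So 2 is the smallest generator of (Z/269Z)^×.

2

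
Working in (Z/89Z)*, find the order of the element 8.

11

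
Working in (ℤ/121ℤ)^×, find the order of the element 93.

By Lagrange's theorem, ord_121(93) divides φ(121) = φ(11^2) = 11·(11−1) = 110 = 2 · 5 · 11.
Divisors of 110: 1, 2, 5, 10, 11, 22, 55, 110.
Compute 93^d (mod 121) for the divisors d until we hit 1:
93^1 ≡ 93 (mod 121)
93^2 ≡ 58 (mod 121)
93^5 ≡ 67 (mod 121)
93^10 ≡ 12 (mod 121)
93^11 ≡ 27 (mod 121)
93^22 ≡ 3 (mod 121)
93^55 ≡ 1 (mod 121) ✓
Hence ord(93) = 55.

55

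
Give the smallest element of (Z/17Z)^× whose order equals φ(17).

φ(17) = 17 − 1 = 16 = 2^4.
g is a primitive root iff g^(16/q) ≢ 1 (mod 17) for each prime q ∈ {2}.
g = 2: 2^8 ≡ 1 — hits 1, so not a primitive root.
g = 3: 3^8 ≡ 16 — none is 1, so 3 is a primitive root.
The smallest primitive root modulo 17 is 3.

3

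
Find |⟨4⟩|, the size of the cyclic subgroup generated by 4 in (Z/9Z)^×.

3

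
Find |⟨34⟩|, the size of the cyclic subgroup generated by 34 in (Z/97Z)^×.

32

The order of 34 must divide φ(97) = 97 − 1 = 96 = 2^5 · 3.
Divisors of 96: 1, 2, 3, 4, 6, 8, 12, 16, 24, 32, 48, 96.
Test each divisor d:
34^1 ≡ 34
34^2 ≡ 89
34^3 ≡ 19
34^4 ≡ 64
34^6 ≡ 70
34^8 ≡ 22
34^12 ≡ 50
34^16 ≡ 96
34^24 ≡ 75
34^32 ≡ 1
Therefore the multiplicative order of 34 modulo 97 is 32.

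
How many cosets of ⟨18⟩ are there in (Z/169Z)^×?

By Lagrange's theorem, ord_169(18) divides φ(169) = φ(13^2) = 13·(13−1) = 156 = 2^2 · 3 · 13.
Divisors of 156: 1, 2, 3, 4, 6, 12, 13, 26, 39, 52, 78, 156.
Test each divisor d:
18^1 ≡ 18 (mod 169)
18^2 ≡ 155 (mod 169)
18^3 ≡ 86 (mod 169)
18^4 ≡ 27 (mod 169)
18^6 ≡ 129 (mod 169)
18^12 ≡ 79 (mod 169)
18^13 ≡ 70 (mod 169)
18^26 ≡ 168 (mod 169)
18^39 ≡ 99 (mod 169)
18^52 ≡ 1 (mod 169) ✓
So ord_169(18) = 52, hence |⟨18⟩| = 52.
Index = |(Z/169Z)^×| / |⟨18⟩| = 156 / 52 = 3.

3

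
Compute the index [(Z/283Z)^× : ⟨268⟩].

3

Since 268 ∈ (Z/283Z)^×, its order divides φ(283) = 283 − 1 = 282 = 2 · 3 · 47.
Divisors of 282: 1, 2, 3, 6, 47, 94, 141, 282.
Check 268^d mod 283 for each divisor in increasing order:
268^1 ≡ 268
268^2 ≡ 225
268^3 ≡ 21
268^6 ≡ 158
268^47 ≡ 282
268^94 ≡ 1
So ord_283(268) = 94, hence |⟨268⟩| = 94.
[(Z/283Z)^× : ⟨268⟩] = 282/94 = 3.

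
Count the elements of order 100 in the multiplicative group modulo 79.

0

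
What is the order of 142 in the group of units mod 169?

26

ord(142) | φ(169) = φ(13^2) = 13·(13−1) = 156 = 2^2 · 3 · 13.
Divisors of 156: 1, 2, 3, 4, 6, 12, 13, 26, 39, 52, 78, 156.
Check 142^d mod 169 for each divisor in increasing order:
142^1 ≡ 142
142^2 ≡ 53
142^3 ≡ 90
142^4 ≡ 105
142^6 ≡ 157
142^12 ≡ 144
142^13 ≡ 168
142^26 ≡ 1
Hence ord(142) = 26.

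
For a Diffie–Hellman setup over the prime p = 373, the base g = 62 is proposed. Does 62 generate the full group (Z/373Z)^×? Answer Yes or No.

Yes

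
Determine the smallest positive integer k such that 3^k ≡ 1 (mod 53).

52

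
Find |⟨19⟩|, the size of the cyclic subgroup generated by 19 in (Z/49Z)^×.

6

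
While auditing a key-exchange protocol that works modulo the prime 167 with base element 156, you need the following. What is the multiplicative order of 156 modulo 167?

166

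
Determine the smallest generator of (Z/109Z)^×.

6

φ(109) = 109 − 1 = 108 = 2^2 · 3^3.
Test candidates g = 2, 3, … against the prime factors q ∈ {2, 3} of φ(109): g is a generator iff g^(108/q) ≢ 1 for every such q.
g = 2: 2^54 ≡ 108; 2^36 ≡ 1 — hits 1, so not a primitive root.
g = 3: 3^54 ≡ 1 — hits 1, so not a primitive root.
g = 4: 4^54 ≡ 1 — hits 1, so not a primitive root.
g = 5: 5^54 ≡ 1 — hits 1, so not a primitive root.
g = 6: 6^54 ≡ 108; 6^36 ≡ 63 — none is 1, so 6 is a primitive root.
So 6 is the smallest generator of (Z/109Z)^×.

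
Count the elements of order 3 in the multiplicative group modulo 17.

0

φ(17) = 17 − 1 = 16 = 2^4.
In a cyclic group of order 16, there are φ(d) elements of order d for each divisor d of 16, and zero for non-divisors.
Here 16 is not a multiple of 3, so there are no elements of order 3.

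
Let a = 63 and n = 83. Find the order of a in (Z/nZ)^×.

41

ord(63) | φ(83) = 83 − 1 = 82 = 2 · 41.
Divisors of 82: 1, 2, 41, 82.
Compute 63^d (mod 83) for the divisors d until we hit 1:
63^1 ≡ 63
63^2 ≡ 68
63^41 ≡ 1
Therefore the multiplicative order of 63 modulo 83 is 41.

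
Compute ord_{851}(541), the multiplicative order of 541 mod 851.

132

ord(541) | φ(851) = φ(23·37) = (23−1)·(37−1) = 22·36 = 792 = 2^3 · 3^2 · 11.
Divisors of 792: 1, 2, 3, 4, 6, 8, 9, 11, 12, 18, 22, 24, 33, 36, 44, 66, 72, 88, 99, 132, 198, 264, 396, 792.
Compute 541^d (mod 851) for the divisors d until we hit 1:
541^1 ≡ 541 (mod 851)
541^2 ≡ 788 (mod 851)
541^3 ≡ 808 (mod 851)
541^4 ≡ 565 (mod 851)
541^6 ≡ 147 (mod 851)
541^8 ≡ 100 (mod 851)
541^9 ≡ 487 (mod 851)
541^11 ≡ 806 (mod 851)
541^12 ≡ 334 (mod 851)
541^18 ≡ 591 (mod 851)
541^22 ≡ 323 (mod 851)
541^24 ≡ 75 (mod 851)
541^33 ≡ 783 (mod 851)
541^36 ≡ 371 (mod 851)
541^44 ≡ 507 (mod 851)
541^66 ≡ 369 (mod 851)
541^72 ≡ 630 (mod 851)
541^88 ≡ 47 (mod 851)
541^99 ≡ 438 (mod 851)
541^132 ≡ 1 (mod 851) ✓
The smallest such exponent is 132, so the order of 541 is 132.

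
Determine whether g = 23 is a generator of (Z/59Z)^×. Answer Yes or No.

Yes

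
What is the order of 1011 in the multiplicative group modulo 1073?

63

ord(1011) | φ(1073) = φ(29·37) = (29−1)·(37−1) = 28·36 = 1008 = 2^4 · 3^2 · 7.
Divisors of 1008: 1, 2, 3, 4, 6, 7, 8, 9, 12, 14, 16, 18, 21, 24, 28, 36, 42, 48, 56, 63, 72, 84, 112, 126, 144, 168, 252, 336, 504, 1008.
Evaluate successive powers at the divisors of 1008:
1011^1 ≡ 1011
1011^2 ≡ 625
1011^3 ≡ 951
1011^4 ≡ 53
1011^6 ≡ 935
1011^7 ≡ 1045
1011^8 ≡ 663
1011^9 ≡ 741
1011^12 ≡ 803
1011^14 ≡ 784
1011^16 ≡ 712
1011^18 ≡ 778
1011^21 ≡ 581
1011^24 ≡ 1009
1011^28 ≡ 900
1011^36 ≡ 112
1011^42 ≡ 639
1011^48 ≡ 877
1011^56 ≡ 958
1011^63 ≡ 1
Therefore the multiplicative order of 1011 modulo 1073 is 63.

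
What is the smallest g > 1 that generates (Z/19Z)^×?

φ(19) = 19 − 1 = 18 = 2 · 3^2.
g is a primitive root iff g^(18/q) ≢ 1 (mod 19) for each prime q ∈ {2, 3}.
g = 2: 2^9 ≡ 18; 2^6 ≡ 7 — none is 1, so 2 is a primitive root.
So 2 is the smallest generator of (Z/19Z)^×.

2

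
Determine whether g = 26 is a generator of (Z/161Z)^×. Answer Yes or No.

No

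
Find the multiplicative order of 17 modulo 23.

22

Since 17 ∈ (Z/23Z)^×, its order divides φ(23) = 23 − 1 = 22 = 2 · 11.
Divisors of 22: 1, 2, 11, 22.
Check 17^d mod 23 for each divisor in increasing order:
17^1 ≡ 17 (mod 23)
17^2 ≡ 13 (mod 23)
17^11 ≡ 22 (mod 23)
17^22 ≡ 1 (mod 23) ✓
The smallest such exponent is 22, so the order of 17 is 22.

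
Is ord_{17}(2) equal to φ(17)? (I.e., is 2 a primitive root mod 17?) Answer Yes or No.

No

φ(17) = 17 − 1 = 16 = 2^4.
2 is a primitive root mod 17 iff 2^(φ(17)/q) ≢ 1 for every prime q | φ(17), i.e. q ∈ {2}.
2^8 ≡ 1 (mod 17)  [q = 2: ≡ 1 ✗]
2^8 ≡ 1 shows ord(2) | 8, strictly less than φ(17); not a primitive root.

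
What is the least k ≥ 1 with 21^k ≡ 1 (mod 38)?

18

ord(21) | φ(38) = φ(2)·φ(19) = 1·18 = 18 = 2 · 3^2.
Divisors of 18: 1, 2, 3, 6, 9, 18.
Evaluate successive powers at the divisors of 18:
21^1 ≡ 21 (mod 38)
21^2 ≡ 23 (mod 38)
21^3 ≡ 27 (mod 38)
21^6 ≡ 7 (mod 38)
21^9 ≡ 37 (mod 38)
21^18 ≡ 1 (mod 38) ✓
The smallest such exponent is 18, so the order of 21 is 18.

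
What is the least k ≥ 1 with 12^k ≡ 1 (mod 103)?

102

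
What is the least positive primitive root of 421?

2

φ(421) = 421 − 1 = 420 = 2^2 · 3 · 5 · 7.
Test candidates g = 2, 3, … against the prime factors q ∈ {2, 3, 5, 7} of φ(421): g is a generator iff g^(420/q) ≢ 1 for every such q.
g = 2: 2^210 ≡ 420; 2^140 ≡ 400; 2^84 ≡ 279; 2^60 ≡ 370 — none is 1, so 2 is a primitive root.
Hence the least primitive root of 421 is 2.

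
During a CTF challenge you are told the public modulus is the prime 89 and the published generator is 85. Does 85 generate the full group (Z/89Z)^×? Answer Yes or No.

φ(89) = 89 − 1 = 88 = 2^3 · 11.
85 is a primitive root mod 89 iff 85^(φ(89)/q) ≢ 1 for every prime q | φ(89), i.e. q ∈ {2, 11}.
85^44 ≡ 1 (mod 89)  [q = 2: ≡ 1 ✗]
85^8 ≡ 32 (mod 89)  [q = 11: ≢ 1 ✓]
Since 85^44 ≡ 1, the order of 85 divides 44 < 88, so 85 is not a primitive root.

No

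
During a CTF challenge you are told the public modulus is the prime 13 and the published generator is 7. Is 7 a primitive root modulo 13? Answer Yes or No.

Yes

φ(13) = 13 − 1 = 12 = 2^2 · 3.
7 is a primitive root mod 13 iff 7^(φ(13)/q) ≢ 1 for every prime q | φ(13), i.e. q ∈ {2, 3}.
7^6 ≡ 12 (mod 13)  [q = 2: ≢ 1 ✓]
7^4 ≡ 9 (mod 13)  [q = 3: ≢ 1 ✓]
None equal 1, so ord_13(7) = 12: 7 is a primitive root.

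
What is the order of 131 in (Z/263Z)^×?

The order of 131 must divide φ(263) = 263 − 1 = 262 = 2 · 131.
Divisors of 262: 1, 2, 131, 262.
Compute 131^d (mod 263) for the divisors d until we hit 1:
131^1 ≡ 131 (mod 263)
131^2 ≡ 66 (mod 263)
131^131 ≡ 262 (mod 263)
131^262 ≡ 1 (mod 263) ✓
Therefore the multiplicative order of 131 modulo 263 is 262.

262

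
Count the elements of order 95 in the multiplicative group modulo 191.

φ(191) = 191 − 1 = 190 = 2 · 5 · 19.
Since (Z/191Z)^× is cyclic of order 190, the number of elements of order d is φ(d) when d | 190 and 0 otherwise.
95 = 5 · 19 divides 190, and φ(95) = 72.

72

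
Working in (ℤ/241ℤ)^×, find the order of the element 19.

48

By Lagrange's theorem, ord_241(19) divides φ(241) = 241 − 1 = 240 = 2^4 · 3 · 5.
Divisors of 240: 1, 2, 3, 4, 5, 6, 8, 10, 12, 15, 16, 20, 24, 30, 40, 48, 60, 80, 120, 240.
Evaluate successive powers at the divisors of 240:
19^1 ≡ 19
19^2 ≡ 120
19^3 ≡ 111
19^4 ≡ 181
19^5 ≡ 65
19^6 ≡ 30
19^8 ≡ 226
19^10 ≡ 128
19^12 ≡ 177
19^15 ≡ 126
19^16 ≡ 225
19^20 ≡ 237
19^24 ≡ 240
19^30 ≡ 211
19^40 ≡ 16
19^48 ≡ 1
The smallest such exponent is 48, so the order of 19 is 48.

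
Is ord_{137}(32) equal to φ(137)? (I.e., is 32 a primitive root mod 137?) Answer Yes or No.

φ(137) = 137 − 1 = 136 = 2^3 · 17.
An element g generates (Z/137Z)^× iff g^(136/q) ≢ 1 (mod 137) for each prime q ∈ {2, 17}.
32^68 ≡ 1 (mod 137)  [q = 2: ≡ 1 ✗]
32^8 ≡ 73 (mod 137)  [q = 17: ≢ 1 ✓]
The check at q = 2 fails, so 32 generates a proper subgroup.

No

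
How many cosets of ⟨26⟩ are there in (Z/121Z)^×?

2

ord(26) | φ(121) = φ(11^2) = 11·(11−1) = 110 = 2 · 5 · 11.
Divisors of 110: 1, 2, 5, 10, 11, 22, 55, 110.
Evaluate successive powers at the divisors of 110:
26^1 ≡ 26
26^2 ≡ 71
26^5 ≡ 23
26^10 ≡ 45
26^11 ≡ 81
26^22 ≡ 27
26^55 ≡ 1
The order of 26 is 55, so the subgroup it generates has 55 elements.
[(Z/121Z)^× : ⟨26⟩] = 110/55 = 2.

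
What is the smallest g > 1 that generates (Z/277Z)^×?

5

φ(277) = 277 − 1 = 276 = 2^2 · 3 · 23.
g is a primitive root iff g^(276/q) ≢ 1 (mod 277) for each prime q ∈ {2, 3, 23}.
g = 2: 2^138 ≡ 276; 2^92 ≡ 1 — hits 1, so not a primitive root.
g = 3: 3^138 ≡ 1 — hits 1, so not a primitive root.
g = 4: 4^138 ≡ 1 — hits 1, so not a primitive root.
g = 5: 5^138 ≡ 276; 5^92 ≡ 116; 5^12 ≡ 27 — none is 1, so 5 is a primitive root.
So 5 is the smallest generator of (Z/277Z)^×.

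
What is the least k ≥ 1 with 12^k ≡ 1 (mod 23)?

11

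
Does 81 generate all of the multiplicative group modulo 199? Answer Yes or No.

No

φ(199) = 199 − 1 = 198 = 2 · 3^2 · 11.
An element g generates (Z/199Z)^× iff g^(198/q) ≢ 1 (mod 199) for each prime q ∈ {2, 3, 11}.
81^99 ≡ 1 (mod 199)  [q = 2: ≡ 1 ✗]
81^66 ≡ 106 (mod 199)  [q = 3: ≢ 1 ✓]
81^18 ≡ 62 (mod 199)  [q = 11: ≢ 1 ✓]
The check at q = 2 fails, so 81 generates a proper subgroup.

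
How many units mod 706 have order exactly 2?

φ(706) = φ(2)·φ(353) = 1·352 = 352 = 2^5 · 11.
Since (Z/706Z)^× is cyclic of order 352, the number of elements of order d is φ(d) when d | 352 and 0 otherwise.
2 | 352, and φ(2) = 2 − 1 = 1.

1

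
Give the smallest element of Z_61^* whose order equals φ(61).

φ(61) = 61 − 1 = 60 = 2^2 · 3 · 5.
Test candidates g = 2, 3, … against the prime factors q ∈ {2, 3, 5} of φ(61): g is a generator iff g^(60/q) ≢ 1 for every such q.
g = 2: 2^30 ≡ 60; 2^20 ≡ 47; 2^12 ≡ 9 — none is 1, so 2 is a primitive root.
The smallest primitive root modulo 61 is 2.

2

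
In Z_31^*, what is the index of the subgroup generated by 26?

By Lagrange's theorem, ord_31(26) divides φ(31) = 31 − 1 = 30 = 2 · 3 · 5.
Divisors of 30: 1, 2, 3, 5, 6, 10, 15, 30.
Compute 26^d (mod 31) for the divisors d until we hit 1:
26^1 ≡ 26
26^2 ≡ 25
26^3 ≡ 30
26^5 ≡ 6
26^6 ≡ 1
The order of 26 is 6, so the subgroup it generates has 6 elements.
Index = |(Z/31Z)^×| / |⟨26⟩| = 30 / 6 = 5.

5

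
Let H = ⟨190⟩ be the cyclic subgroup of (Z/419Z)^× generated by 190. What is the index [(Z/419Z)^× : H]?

2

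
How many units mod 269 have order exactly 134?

φ(269) = 269 − 1 = 268 = 2^2 · 67.
Since (Z/269Z)^× is cyclic of order 268, the number of elements of order d is φ(d) when d | 268 and 0 otherwise.
134 = 2 · 67 divides 268, and φ(134) = 66.

66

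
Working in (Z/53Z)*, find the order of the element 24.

13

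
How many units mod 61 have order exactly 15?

φ(61) = 61 − 1 = 60 = 2^2 · 3 · 5.
Since (Z/61Z)^× is cyclic of order 60, the number of elements of order d is φ(d) when d | 60 and 0 otherwise.
15 = 3 · 5 divides 60, and φ(15) = 8.

8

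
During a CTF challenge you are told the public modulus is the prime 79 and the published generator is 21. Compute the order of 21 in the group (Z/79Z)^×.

13

ord(21) | φ(79) = 79 − 1 = 78 = 2 · 3 · 13.
Divisors of 78: 1, 2, 3, 6, 13, 26, 39, 78.
Evaluate successive powers at the divisors of 78:
21^1 ≡ 21 (mod 79)
21^2 ≡ 46 (mod 79)
21^3 ≡ 18 (mod 79)
21^6 ≡ 8 (mod 79)
21^13 ≡ 1 (mod 79) ✓
Hence ord(21) = 13.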